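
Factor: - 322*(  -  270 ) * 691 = 60075540 = 2^2* 3^3*5^1*7^1*23^1*691^1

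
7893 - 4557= 3336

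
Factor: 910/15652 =5/86 = 2^( - 1)*5^1 * 43^( - 1 )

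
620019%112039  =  59824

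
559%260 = 39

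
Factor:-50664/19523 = -2^3* 3^1*7^(  -  1 )* 2111^1 * 2789^(- 1)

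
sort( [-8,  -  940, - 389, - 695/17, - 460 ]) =[-940, - 460,-389, - 695/17, - 8]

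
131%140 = 131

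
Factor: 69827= 69827^1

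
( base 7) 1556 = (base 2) 1001110101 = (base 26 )o5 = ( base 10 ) 629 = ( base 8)1165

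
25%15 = 10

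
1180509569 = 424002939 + 756506630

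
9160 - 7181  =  1979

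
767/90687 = 767/90687 = 0.01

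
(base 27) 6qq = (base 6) 35342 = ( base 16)13ee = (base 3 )20222222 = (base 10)5102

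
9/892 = 9/892 = 0.01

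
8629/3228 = 8629/3228= 2.67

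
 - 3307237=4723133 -8030370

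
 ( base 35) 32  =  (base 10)107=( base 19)5c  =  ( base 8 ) 153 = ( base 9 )128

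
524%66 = 62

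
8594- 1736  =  6858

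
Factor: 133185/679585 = 3^1*  13^1*199^ (-1) = 39/199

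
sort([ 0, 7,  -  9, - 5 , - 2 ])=[ - 9, - 5, - 2 , 0, 7]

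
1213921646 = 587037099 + 626884547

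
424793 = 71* 5983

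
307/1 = 307 = 307.00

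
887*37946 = 33658102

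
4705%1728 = 1249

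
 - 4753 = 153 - 4906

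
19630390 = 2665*7366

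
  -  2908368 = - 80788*36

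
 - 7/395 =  - 1 + 388/395= - 0.02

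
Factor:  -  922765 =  - 5^1*  184553^1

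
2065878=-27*(  -  76514 ) 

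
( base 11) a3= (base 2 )1110001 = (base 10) 113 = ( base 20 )5d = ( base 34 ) 3b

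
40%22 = 18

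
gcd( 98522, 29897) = 1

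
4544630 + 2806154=7350784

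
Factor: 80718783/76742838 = 26906261/25580946= 2^ (-1 ) * 3^( - 1)*19^1*43^1*32933^1 * 4263491^(-1 )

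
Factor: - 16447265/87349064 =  - 2^( - 3)*5^1*11^( - 1)*73^1*45061^1 * 992603^( - 1)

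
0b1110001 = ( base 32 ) 3H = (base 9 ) 135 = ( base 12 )95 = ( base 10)113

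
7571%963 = 830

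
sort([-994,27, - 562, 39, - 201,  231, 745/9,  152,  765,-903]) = [ - 994, - 903 , - 562, - 201, 27, 39, 745/9,  152,231,765 ] 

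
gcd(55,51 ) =1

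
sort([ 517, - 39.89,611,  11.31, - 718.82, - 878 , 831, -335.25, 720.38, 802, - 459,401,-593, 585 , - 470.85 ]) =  [-878,-718.82,-593, - 470.85, - 459, - 335.25, - 39.89, 11.31,401, 517, 585, 611 , 720.38,  802, 831 ]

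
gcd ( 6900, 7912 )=92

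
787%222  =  121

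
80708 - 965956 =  - 885248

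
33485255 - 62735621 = - 29250366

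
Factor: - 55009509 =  - 3^1 *18336503^1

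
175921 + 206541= 382462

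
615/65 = 9 + 6/13  =  9.46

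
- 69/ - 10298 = 69/10298 = 0.01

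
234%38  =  6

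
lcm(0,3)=0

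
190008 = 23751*8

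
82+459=541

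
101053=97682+3371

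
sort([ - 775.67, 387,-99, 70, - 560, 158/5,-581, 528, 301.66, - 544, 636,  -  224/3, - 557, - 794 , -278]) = [ - 794, - 775.67, - 581, - 560, - 557,-544, - 278, - 99,  -  224/3, 158/5,70, 301.66,387, 528,636]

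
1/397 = 1/397 = 0.00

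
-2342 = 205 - 2547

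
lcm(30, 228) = 1140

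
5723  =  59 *97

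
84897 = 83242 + 1655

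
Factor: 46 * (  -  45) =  - 2^1 * 3^2 * 5^1*23^1 = - 2070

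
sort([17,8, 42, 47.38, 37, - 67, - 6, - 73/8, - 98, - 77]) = [ - 98, - 77 , - 67, - 73/8,-6, 8 , 17,37, 42 , 47.38 ]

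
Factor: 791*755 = 5^1 * 7^1*113^1*151^1 = 597205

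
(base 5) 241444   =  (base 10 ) 8999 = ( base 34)7qn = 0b10001100100111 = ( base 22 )id1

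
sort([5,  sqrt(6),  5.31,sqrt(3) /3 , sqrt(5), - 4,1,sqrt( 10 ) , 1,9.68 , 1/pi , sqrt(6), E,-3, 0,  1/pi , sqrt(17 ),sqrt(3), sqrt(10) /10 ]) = [ - 4 ,-3, 0,sqrt( 10 )/10 , 1/pi,1/pi, sqrt ( 3 ) /3 , 1, 1,sqrt(3),sqrt(5),sqrt( 6), sqrt( 6),E,sqrt(10 ), sqrt( 17),  5,  5.31,9.68 ] 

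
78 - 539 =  - 461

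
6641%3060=521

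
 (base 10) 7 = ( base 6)11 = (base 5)12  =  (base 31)7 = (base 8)7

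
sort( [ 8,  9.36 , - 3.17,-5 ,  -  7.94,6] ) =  [ - 7.94, - 5,-3.17, 6,8,9.36 ] 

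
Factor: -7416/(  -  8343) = 8/9 = 2^3*3^( - 2)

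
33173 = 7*4739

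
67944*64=4348416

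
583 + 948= 1531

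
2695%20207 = 2695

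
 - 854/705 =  - 2 + 556/705 = - 1.21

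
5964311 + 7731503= 13695814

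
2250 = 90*25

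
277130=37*7490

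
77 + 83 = 160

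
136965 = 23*5955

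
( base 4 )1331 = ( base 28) 4d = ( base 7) 236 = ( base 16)7D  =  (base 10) 125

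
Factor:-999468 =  - 2^2*3^2*27763^1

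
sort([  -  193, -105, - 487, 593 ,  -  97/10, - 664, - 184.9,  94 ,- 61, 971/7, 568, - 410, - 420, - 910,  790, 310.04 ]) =[ - 910, - 664, - 487, - 420, - 410, - 193 , - 184.9,-105, - 61, - 97/10, 94,971/7,  310.04 , 568,  593,790] 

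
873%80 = 73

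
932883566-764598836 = 168284730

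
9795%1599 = 201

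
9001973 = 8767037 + 234936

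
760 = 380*2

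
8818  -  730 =8088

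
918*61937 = 56858166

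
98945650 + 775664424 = 874610074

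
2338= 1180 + 1158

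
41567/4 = 41567/4 = 10391.75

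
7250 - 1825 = 5425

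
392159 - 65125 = 327034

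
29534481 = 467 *63243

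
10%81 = 10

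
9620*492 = 4733040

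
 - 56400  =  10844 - 67244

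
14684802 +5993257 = 20678059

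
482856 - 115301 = 367555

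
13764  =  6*2294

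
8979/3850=8979/3850 = 2.33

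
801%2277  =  801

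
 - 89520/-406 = 44760/203 = 220.49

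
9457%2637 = 1546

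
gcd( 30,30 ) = 30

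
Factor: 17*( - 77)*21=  - 3^1*7^2*11^1* 17^1 = -27489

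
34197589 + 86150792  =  120348381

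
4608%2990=1618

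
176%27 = 14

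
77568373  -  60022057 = 17546316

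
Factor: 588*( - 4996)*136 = -399520128 = -2^7*3^1*7^2 * 17^1*1249^1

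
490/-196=- 5/2 = - 2.50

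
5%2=1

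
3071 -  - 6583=9654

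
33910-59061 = -25151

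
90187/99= 90187/99= 910.98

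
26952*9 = 242568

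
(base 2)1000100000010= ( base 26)6BC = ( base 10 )4354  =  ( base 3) 12222021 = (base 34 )3Q2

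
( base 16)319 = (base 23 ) 1BB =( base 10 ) 793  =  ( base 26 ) 14D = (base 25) 16i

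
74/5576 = 37/2788 = 0.01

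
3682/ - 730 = - 1841/365 = - 5.04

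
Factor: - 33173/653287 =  - 7^2*601^( - 1)*677^1*1087^ (  -  1 ) 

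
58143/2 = 29071 + 1/2 =29071.50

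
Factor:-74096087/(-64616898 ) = 2^(-1)*3^( - 1) *13^1*17^(  -  1) * 23^1*277^(-1)*2287^( - 1)*247813^1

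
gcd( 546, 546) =546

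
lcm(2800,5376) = 134400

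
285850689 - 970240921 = - 684390232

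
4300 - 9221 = -4921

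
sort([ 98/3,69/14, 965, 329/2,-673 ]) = [ - 673,69/14, 98/3, 329/2,965]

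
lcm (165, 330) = 330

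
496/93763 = 496/93763 = 0.01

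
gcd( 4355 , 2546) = 67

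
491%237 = 17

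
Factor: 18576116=2^2*13^1 * 41^1*  8713^1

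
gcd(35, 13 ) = 1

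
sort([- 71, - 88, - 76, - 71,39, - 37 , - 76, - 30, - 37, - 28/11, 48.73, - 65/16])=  [ - 88, - 76, - 76, - 71, - 71, - 37, - 37, - 30, - 65/16, - 28/11, 39,48.73]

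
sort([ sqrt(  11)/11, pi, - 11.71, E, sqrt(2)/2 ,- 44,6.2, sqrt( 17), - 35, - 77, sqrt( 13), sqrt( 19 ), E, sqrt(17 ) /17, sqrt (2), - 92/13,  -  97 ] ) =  [ - 97, - 77,- 44, - 35, - 11.71, - 92/13,sqrt(17 )/17,sqrt(11)/11, sqrt(2)/2, sqrt(  2),E, E,pi, sqrt (13), sqrt( 17), sqrt(19), 6.2] 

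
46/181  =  46/181= 0.25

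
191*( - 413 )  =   - 78883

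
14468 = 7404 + 7064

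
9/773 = 9/773=0.01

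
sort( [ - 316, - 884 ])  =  [ - 884, - 316]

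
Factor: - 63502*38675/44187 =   -  188918450/3399 = - 2^1*3^ ( - 1 ) * 5^2*7^1*11^( - 1)*17^1*103^( - 1) * 31751^1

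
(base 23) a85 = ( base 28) 6RJ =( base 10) 5479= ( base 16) 1567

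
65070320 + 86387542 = 151457862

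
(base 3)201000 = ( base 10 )513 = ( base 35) EN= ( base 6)2213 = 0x201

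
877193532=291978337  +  585215195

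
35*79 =2765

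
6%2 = 0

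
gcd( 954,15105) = 159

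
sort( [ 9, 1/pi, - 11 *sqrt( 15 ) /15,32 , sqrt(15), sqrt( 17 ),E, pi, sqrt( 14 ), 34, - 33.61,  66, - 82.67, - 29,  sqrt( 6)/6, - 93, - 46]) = [ - 93, - 82.67, - 46,-33.61, - 29, - 11 * sqrt ( 15 )/15, 1/pi, sqrt( 6 )/6,E, pi, sqrt(14 ), sqrt(15), sqrt(17), 9,  32,34, 66]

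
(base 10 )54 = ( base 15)39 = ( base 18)30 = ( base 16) 36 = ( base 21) 2C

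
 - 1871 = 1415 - 3286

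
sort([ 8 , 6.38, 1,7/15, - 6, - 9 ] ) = [ - 9,-6,7/15,1, 6.38,  8] 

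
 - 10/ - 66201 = 10/66201 = 0.00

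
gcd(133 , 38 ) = 19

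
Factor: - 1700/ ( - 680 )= 2^( - 1)*5^1 = 5/2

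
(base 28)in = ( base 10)527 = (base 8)1017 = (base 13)317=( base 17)1E0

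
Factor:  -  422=-2^1*211^1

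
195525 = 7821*25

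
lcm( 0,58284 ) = 0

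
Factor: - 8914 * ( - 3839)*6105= 208918264830 = 2^1*3^1*5^1* 11^2*37^1 * 349^1*4457^1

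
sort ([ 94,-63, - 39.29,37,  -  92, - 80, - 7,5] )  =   [ - 92, - 80, - 63, - 39.29, - 7, 5, 37, 94 ] 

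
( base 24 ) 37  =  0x4f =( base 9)87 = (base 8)117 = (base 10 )79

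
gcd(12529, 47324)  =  1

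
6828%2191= 255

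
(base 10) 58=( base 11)53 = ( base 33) 1P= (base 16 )3a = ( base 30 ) 1S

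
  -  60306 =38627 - 98933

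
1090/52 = 545/26 = 20.96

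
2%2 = 0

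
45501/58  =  784 + 1/2 =784.50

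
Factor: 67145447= 3539^1*18973^1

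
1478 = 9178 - 7700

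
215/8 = 26 + 7/8 = 26.88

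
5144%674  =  426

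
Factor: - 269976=- 2^3*3^1*7^1*1607^1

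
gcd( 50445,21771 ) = 531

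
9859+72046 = 81905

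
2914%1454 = 6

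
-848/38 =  - 23 + 13/19 = - 22.32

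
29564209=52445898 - 22881689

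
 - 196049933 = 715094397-911144330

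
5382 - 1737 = 3645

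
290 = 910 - 620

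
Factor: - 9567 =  - 3^2*1063^1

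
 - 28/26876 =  - 1 + 6712/6719 = - 0.00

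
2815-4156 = -1341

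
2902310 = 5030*577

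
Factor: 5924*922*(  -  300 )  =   - 2^5*3^1*5^2 *461^1*1481^1 = -1638578400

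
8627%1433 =29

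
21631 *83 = 1795373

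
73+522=595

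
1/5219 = 1/5219 = 0.00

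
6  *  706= 4236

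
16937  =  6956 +9981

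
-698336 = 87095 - 785431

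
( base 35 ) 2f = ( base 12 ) 71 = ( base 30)2p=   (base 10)85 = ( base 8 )125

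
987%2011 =987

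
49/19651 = 49/19651 = 0.00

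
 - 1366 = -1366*1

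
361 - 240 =121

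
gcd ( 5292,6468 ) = 588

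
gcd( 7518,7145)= 1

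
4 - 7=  - 3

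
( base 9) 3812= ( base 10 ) 2846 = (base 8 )5436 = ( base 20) 726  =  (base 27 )3OB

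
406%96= 22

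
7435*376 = 2795560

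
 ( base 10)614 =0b1001100110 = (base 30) ke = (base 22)15K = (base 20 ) 1ae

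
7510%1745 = 530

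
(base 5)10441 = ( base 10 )746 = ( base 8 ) 1352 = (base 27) 10H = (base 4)23222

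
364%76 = 60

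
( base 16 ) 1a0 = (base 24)h8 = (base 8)640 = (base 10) 416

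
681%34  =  1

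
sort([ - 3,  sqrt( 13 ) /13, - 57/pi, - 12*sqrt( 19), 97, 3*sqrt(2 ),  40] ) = [ -12 * sqrt( 19 ), - 57/pi, - 3,sqrt (13) /13,3*sqrt(2),40 , 97 ] 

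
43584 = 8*5448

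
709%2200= 709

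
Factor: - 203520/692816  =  -2^4*3^1 * 5^1*19^(  -  1)*43^( - 1)=- 240/817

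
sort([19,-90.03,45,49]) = [ -90.03, 19,45, 49 ]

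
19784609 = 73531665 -53747056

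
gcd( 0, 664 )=664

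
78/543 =26/181 = 0.14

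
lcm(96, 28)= 672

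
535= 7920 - 7385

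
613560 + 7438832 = 8052392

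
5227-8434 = -3207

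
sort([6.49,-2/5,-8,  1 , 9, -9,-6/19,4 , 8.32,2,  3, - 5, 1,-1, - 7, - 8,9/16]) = [ - 9 , - 8 , - 8, - 7, - 5 , - 1, - 2/5, - 6/19, 9/16, 1, 1, 2 , 3,4, 6.49,  8.32 , 9]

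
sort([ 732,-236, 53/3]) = [ - 236,53/3,732]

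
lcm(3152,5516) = 22064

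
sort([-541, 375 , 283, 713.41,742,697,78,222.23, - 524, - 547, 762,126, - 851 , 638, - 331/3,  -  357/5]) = [ - 851 ,-547, - 541, - 524, - 331/3, - 357/5,78,126,222.23,283,375,638,  697,713.41,742, 762] 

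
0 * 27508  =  0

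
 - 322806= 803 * ( - 402 ) 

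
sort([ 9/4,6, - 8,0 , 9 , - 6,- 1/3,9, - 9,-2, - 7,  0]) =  [-9, - 8,-7,-6, - 2, - 1/3,0 , 0, 9/4,6,9,  9 ] 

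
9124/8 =1140 + 1/2 = 1140.50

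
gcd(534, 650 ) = 2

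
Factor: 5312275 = 5^2*37^1*5743^1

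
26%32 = 26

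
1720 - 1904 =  - 184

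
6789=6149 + 640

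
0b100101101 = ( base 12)211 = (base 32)9d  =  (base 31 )9m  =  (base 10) 301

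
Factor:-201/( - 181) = 3^1*67^1*181^(-1)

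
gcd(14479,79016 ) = 1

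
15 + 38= 53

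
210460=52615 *4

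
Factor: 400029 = 3^1* 7^1*43^1 * 443^1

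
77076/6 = 12846=   12846.00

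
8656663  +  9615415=18272078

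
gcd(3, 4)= 1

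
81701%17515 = 11641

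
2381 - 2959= - 578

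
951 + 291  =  1242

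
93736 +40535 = 134271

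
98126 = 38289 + 59837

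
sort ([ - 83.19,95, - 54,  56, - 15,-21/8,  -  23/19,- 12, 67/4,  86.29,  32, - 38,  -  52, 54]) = [ - 83.19, - 54, - 52,-38, - 15, - 12, - 21/8, - 23/19,67/4, 32, 54,56,  86.29 , 95] 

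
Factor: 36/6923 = 2^2*3^2* 7^ (-1 )*23^( - 1 )*43^( - 1)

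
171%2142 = 171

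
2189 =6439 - 4250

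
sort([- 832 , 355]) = [ - 832,355] 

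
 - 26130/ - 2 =13065 + 0/1 = 13065.00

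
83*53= 4399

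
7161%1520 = 1081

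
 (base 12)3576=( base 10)5994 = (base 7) 23322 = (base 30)6jo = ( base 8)13552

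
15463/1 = 15463=15463.00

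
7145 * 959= 6852055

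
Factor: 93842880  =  2^6*3^1*5^1 * 67^1*1459^1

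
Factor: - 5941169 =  - 13^1 *457013^1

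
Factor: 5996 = 2^2*1499^1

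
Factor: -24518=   -  2^1 * 13^1*23^1*41^1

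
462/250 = 231/125 = 1.85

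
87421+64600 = 152021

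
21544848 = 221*97488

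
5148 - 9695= - 4547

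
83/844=83/844 = 0.10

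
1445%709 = 27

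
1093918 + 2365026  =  3458944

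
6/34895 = 6/34895 = 0.00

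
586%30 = 16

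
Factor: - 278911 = - 278911^1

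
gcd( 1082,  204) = 2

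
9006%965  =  321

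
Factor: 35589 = 3^1* 11863^1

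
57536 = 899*64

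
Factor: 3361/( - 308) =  - 2^(-2 )* 7^ ( - 1)*11^( - 1)*3361^1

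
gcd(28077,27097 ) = 49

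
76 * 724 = 55024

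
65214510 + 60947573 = 126162083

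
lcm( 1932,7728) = 7728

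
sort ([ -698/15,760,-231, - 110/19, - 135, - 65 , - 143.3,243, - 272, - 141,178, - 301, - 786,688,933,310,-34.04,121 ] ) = [ - 786,-301, - 272, - 231 , - 143.3, - 141,  -  135, - 65 , - 698/15, - 34.04 , - 110/19,121,178, 243,310,  688,760, 933 ]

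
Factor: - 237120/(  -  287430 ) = 608/737  =  2^5 * 11^(  -  1)*19^1*67^(- 1)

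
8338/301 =8338/301=27.70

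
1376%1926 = 1376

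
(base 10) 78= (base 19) 42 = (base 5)303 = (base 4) 1032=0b1001110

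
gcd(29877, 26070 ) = 3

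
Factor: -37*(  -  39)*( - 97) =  - 3^1*13^1*37^1 * 97^1 = -139971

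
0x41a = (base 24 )1ji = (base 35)U0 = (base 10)1050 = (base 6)4510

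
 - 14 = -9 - 5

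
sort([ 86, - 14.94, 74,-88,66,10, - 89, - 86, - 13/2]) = [ - 89, - 88, - 86, - 14.94, - 13/2, 10, 66, 74,86]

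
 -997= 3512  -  4509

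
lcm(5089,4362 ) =30534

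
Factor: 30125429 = 30125429^1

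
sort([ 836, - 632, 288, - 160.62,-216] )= [ - 632, - 216, - 160.62, 288, 836 ] 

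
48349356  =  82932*583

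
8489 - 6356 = 2133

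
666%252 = 162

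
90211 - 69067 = 21144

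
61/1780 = 61/1780 = 0.03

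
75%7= 5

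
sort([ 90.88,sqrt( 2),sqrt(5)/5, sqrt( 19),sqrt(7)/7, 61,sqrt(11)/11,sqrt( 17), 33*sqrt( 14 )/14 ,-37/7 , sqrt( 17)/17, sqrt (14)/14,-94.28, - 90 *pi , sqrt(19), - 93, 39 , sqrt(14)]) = [ - 90*pi,-94.28,-93,  -  37/7,  sqrt ( 17)/17, sqrt( 14 ) /14 , sqrt( 11)/11, sqrt(7 ) /7, sqrt(5)/5,sqrt(2),sqrt( 14 )  ,  sqrt(17), sqrt(19 ),sqrt( 19),33*  sqrt(14) /14,  39 , 61,90.88 ] 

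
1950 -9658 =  - 7708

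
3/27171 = 1/9057 = 0.00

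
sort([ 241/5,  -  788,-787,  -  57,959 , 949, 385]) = [-788, - 787, - 57,241/5 , 385,949,959]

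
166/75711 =166/75711 = 0.00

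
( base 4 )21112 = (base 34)hk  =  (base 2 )1001010110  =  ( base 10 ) 598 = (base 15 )29d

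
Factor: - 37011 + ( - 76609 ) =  - 113620 = - 2^2*5^1*13^1 *19^1*23^1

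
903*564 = 509292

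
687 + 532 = 1219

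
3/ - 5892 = - 1  +  1963/1964 = - 0.00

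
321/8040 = 107/2680 = 0.04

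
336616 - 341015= -4399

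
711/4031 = 711/4031 = 0.18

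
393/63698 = 393/63698 = 0.01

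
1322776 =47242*28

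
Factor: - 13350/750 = - 89/5 = - 5^ ( - 1)*89^1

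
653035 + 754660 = 1407695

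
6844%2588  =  1668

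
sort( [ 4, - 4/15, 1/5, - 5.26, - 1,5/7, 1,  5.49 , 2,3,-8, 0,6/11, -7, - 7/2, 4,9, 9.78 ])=[ - 8, - 7, - 5.26, - 7/2, - 1,- 4/15, 0,  1/5, 6/11,5/7,1, 2,3, 4,4,5.49,9, 9.78 ]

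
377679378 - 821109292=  - 443429914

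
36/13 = 36/13 = 2.77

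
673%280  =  113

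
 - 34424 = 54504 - 88928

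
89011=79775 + 9236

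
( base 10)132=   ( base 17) 7d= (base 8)204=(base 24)5c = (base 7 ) 246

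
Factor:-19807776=- 2^5* 3^2*68777^1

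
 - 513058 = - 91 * 5638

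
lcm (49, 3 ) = 147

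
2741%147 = 95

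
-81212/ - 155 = 81212/155 = 523.95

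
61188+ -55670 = 5518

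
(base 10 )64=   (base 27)2a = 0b1000000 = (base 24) 2g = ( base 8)100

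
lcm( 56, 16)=112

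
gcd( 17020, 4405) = 5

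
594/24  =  99/4 = 24.75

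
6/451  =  6/451 = 0.01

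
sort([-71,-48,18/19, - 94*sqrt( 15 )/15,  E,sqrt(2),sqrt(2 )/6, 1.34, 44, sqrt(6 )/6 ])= [-71,- 48,-94*sqrt(15 ) /15,sqrt(2 )/6, sqrt(6)/6, 18/19, 1.34 , sqrt ( 2), E,  44 ]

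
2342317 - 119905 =2222412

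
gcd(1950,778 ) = 2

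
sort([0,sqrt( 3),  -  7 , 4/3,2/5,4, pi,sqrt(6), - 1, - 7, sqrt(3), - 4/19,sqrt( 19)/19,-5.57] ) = [-7, - 7, - 5.57, - 1, - 4/19,0,sqrt(19) /19, 2/5,4/3,sqrt( 3 ), sqrt (3),sqrt(6 ),  pi,4] 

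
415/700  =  83/140 = 0.59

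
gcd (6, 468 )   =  6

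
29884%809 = 760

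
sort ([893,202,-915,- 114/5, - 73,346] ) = [ - 915,-73, - 114/5, 202, 346,893 ] 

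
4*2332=9328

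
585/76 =7 + 53/76= 7.70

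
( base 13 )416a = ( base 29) alq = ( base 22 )if3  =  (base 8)21525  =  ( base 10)9045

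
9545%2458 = 2171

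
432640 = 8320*52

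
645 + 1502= 2147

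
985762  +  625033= 1610795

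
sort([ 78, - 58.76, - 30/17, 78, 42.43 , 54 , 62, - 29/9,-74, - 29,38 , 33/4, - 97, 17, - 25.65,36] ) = [  -  97, - 74,-58.76,-29, - 25.65, - 29/9, - 30/17, 33/4 , 17,36,38 , 42.43,54,62,78, 78]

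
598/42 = 299/21 = 14.24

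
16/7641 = 16/7641 = 0.00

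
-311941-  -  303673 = -8268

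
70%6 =4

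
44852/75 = 598 + 2/75 = 598.03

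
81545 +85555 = 167100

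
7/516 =7/516   =  0.01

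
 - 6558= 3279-9837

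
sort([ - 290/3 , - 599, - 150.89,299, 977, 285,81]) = [-599,-150.89, - 290/3, 81, 285,299,977]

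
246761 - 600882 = -354121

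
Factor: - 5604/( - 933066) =2/333 = 2^1*3^(-2) * 37^(-1)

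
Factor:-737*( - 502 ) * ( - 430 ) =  - 2^2 * 5^1 *11^1*43^1*67^1*251^1 = - 159088820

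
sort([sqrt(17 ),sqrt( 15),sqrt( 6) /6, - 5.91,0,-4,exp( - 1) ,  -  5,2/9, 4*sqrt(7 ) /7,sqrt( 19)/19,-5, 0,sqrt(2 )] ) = [- 5.91,-5,  -  5 ,  -  4,0, 0,2/9,sqrt( 19) /19,exp( - 1),sqrt( 6)/6,sqrt( 2),4*sqrt(7) /7,sqrt( 15), sqrt( 17 )]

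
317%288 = 29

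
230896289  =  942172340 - 711276051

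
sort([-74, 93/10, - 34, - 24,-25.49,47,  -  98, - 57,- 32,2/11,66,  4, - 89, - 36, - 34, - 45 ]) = [-98, - 89, - 74, - 57, - 45,  -  36, -34, -34, - 32, - 25.49, - 24, 2/11, 4, 93/10,  47, 66]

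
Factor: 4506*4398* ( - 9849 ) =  - 195181454412 = - 2^2*3^3*7^2*67^1 * 733^1*751^1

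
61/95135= 61/95135  =  0.00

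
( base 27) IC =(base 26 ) J4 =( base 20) 14I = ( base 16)1f2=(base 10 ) 498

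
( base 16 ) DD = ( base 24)95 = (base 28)7P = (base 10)221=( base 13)140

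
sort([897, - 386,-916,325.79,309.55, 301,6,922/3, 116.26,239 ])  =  [-916, - 386,6, 116.26,239,301, 922/3, 309.55,325.79,897] 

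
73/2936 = 73/2936= 0.02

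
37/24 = 1 + 13/24 = 1.54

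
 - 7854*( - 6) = 47124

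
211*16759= 3536149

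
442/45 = 442/45 = 9.82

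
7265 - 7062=203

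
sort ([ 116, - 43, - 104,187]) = [ - 104, - 43,116, 187] 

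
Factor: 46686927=3^1*7^1*2223187^1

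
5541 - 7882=-2341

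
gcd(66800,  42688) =16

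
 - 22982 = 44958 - 67940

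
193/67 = 2 + 59/67 = 2.88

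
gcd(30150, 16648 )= 2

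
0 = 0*5377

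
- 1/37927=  - 1/37927= -0.00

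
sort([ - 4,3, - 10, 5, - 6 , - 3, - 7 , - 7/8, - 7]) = [ - 10, - 7, - 7,  -  6, - 4, -3, - 7/8,3, 5]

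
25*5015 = 125375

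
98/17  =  98/17 = 5.76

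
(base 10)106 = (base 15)71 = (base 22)4i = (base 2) 1101010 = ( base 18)5g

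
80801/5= 80801/5 = 16160.20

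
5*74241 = 371205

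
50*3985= 199250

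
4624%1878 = 868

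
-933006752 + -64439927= -997446679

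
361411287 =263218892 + 98192395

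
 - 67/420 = - 1 + 353/420 = - 0.16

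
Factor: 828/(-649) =-2^2*3^2*11^(-1 )*23^1*59^(-1 ) 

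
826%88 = 34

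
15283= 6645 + 8638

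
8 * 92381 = 739048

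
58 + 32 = 90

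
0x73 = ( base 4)1303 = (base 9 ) 137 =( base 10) 115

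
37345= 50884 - 13539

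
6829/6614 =6829/6614 = 1.03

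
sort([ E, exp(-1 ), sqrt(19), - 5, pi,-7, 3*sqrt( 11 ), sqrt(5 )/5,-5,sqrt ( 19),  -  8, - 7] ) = [ - 8, - 7 , - 7,-5,- 5,exp(-1) , sqrt( 5 )/5 , E, pi, sqrt( 19), sqrt( 19),3*sqrt(11 ) ] 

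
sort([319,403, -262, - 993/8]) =[ - 262, - 993/8,319,403]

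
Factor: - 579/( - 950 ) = 2^(-1)*3^1*5^( - 2) * 19^( - 1)*193^1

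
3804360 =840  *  4529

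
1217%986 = 231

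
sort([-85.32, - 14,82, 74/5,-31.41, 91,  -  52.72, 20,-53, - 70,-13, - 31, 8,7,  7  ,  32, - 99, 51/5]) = [ - 99, - 85.32 , - 70,- 53, - 52.72, - 31.41, - 31  , - 14, - 13, 7,7 , 8 , 51/5  ,  74/5, 20, 32, 82 , 91]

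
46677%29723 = 16954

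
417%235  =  182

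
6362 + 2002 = 8364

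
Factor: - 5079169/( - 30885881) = 13^( - 1 )*2375837^( - 1)*5079169^1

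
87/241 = 87/241 = 0.36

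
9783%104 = 7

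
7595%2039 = 1478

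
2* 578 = 1156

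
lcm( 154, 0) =0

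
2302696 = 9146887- 6844191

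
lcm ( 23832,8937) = 71496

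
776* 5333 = 4138408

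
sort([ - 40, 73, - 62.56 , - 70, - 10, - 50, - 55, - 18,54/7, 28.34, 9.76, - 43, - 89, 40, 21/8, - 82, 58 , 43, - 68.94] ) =[-89,-82,-70, - 68.94, - 62.56,-55, - 50, - 43, - 40, - 18,  -  10,21/8, 54/7,9.76,28.34 , 40,  43,58, 73 ]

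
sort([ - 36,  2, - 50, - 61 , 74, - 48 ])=[-61, - 50, - 48,- 36, 2, 74 ]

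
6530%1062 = 158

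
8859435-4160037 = 4699398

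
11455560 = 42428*270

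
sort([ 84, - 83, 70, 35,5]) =[ - 83 , 5,35,70 , 84]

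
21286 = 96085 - 74799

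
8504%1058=40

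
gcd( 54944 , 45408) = 32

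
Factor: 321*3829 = 1229109  =  3^1*7^1*107^1*547^1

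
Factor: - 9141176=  - 2^3*11^1 *109^1 *953^1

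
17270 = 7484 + 9786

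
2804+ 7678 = 10482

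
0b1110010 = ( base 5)424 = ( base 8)162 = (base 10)114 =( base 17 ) 6C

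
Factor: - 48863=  - 131^1 * 373^1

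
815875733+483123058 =1298998791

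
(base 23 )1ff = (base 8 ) 1571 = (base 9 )1187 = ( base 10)889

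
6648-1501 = 5147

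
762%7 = 6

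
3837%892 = 269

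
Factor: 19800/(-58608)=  - 2^(-1) * 5^2*37^(-1 ) = - 25/74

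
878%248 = 134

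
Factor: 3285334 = 2^1*13^1*126359^1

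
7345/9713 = 7345/9713 = 0.76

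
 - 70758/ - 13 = 5442 + 12/13= 5442.92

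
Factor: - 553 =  - 7^1*79^1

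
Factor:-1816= - 2^3*227^1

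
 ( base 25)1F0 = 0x3e8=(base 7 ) 2626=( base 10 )1000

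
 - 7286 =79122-86408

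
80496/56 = 10062/7= 1437.43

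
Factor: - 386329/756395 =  - 5^ ( - 1)*151279^ ( - 1) * 386329^1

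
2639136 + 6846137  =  9485273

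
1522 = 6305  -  4783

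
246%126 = 120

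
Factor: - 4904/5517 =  - 2^3  *3^( - 2)= - 8/9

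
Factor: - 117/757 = -3^2 *13^1*757^( - 1) 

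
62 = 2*31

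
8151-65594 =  - 57443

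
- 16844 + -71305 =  - 88149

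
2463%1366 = 1097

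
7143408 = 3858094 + 3285314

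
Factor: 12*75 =900 = 2^2*3^2*5^2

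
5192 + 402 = 5594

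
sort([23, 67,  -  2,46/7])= [-2, 46/7,  23, 67 ]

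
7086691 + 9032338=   16119029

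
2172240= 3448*630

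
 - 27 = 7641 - 7668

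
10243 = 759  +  9484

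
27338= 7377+19961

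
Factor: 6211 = 6211^1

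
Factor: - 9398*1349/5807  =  -2^1*19^1*37^1*71^1*127^1* 5807^(  -  1) = - 12677902/5807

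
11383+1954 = 13337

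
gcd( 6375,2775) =75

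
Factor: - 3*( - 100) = 300 = 2^2*3^1 * 5^2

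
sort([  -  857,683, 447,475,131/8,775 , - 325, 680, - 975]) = [ - 975,-857,-325,131/8,447,475, 680,683, 775]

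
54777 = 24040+30737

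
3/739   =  3/739= 0.00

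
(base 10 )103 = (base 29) 3g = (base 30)3d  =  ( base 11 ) 94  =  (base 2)1100111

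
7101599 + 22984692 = 30086291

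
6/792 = 1/132= 0.01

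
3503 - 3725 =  - 222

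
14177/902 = 15 +647/902=15.72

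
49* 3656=179144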